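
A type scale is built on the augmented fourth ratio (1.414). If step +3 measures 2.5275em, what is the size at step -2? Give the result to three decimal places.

2.5275 ÷ 1.414⁵ = 2.5275 ÷ 5.65258 ≈ 0.447

0.447em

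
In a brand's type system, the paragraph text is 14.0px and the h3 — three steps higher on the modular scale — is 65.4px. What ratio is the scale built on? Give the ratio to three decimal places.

r³ = 65.4 / 14.0, so r = (65.4/14.0)^(1/3).
r = 4.6714^(1/3) ≈ 1.6717

1.672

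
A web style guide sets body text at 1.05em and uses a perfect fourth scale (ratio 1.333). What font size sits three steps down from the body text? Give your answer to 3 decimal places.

1.05 ÷ 1.333³ = 1.05 ÷ 2.36859 ≈ 0.443

0.443em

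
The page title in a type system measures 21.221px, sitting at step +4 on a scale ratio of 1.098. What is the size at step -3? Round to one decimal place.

21.221 ÷ 1.098⁷ = 21.221 ÷ 1.92405 ≈ 11.029

11.0px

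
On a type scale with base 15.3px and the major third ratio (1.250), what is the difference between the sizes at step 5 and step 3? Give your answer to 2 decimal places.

16.81px

Step 3: 15.3 × 1.250³ = 29.8828px
Step 5: 15.3 × 1.250⁵ = 46.6919px
Difference: 46.6919 − 29.8828 = 16.8091px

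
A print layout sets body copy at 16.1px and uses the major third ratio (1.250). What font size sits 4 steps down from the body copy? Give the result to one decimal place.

Each step on a modular scale multiplies by the ratio, so the size n steps from the base is base × ratioⁿ.
16.1 ÷ 1.250⁴ = 16.1 ÷ 2.44141 ≈ 6.59

6.6px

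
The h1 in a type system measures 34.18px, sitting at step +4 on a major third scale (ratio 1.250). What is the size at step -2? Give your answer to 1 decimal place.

34.18 ÷ 1.250⁶ = 34.18 ÷ 3.81470 ≈ 8.960

9.0px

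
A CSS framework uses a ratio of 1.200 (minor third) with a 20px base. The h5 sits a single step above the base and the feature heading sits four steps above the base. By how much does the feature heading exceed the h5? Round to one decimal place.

17.5px

Step 1: 20.0 × 1.200 = 24.000px
Step 4: 20.0 × 1.200⁴ = 41.472px
Difference: 41.472 − 24.000 = 17.472px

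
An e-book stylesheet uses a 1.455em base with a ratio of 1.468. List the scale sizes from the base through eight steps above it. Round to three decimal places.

1.455em, 2.136em, 3.136em, 4.603em, 6.757em, 9.920em, 14.562em, 21.377em, 31.381em

Step 0: 1.455em
Step 1: 1.455 × 1.468 = 2.136
Step 2: 1.455 × 1.468² = 3.136
Step 3: 1.455 × 1.468³ = 4.603
Step 4: 1.455 × 1.468⁴ = 6.757
Step 5: 1.455 × 1.468⁵ = 9.920
Step 6: 1.455 × 1.468⁶ = 14.562
Step 7: 1.455 × 1.468⁷ = 21.377
Step 8: 1.455 × 1.468⁸ = 31.381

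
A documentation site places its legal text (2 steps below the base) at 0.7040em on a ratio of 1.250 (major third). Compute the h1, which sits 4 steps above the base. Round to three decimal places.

2.686em

Moving from step -2 to step +4 is 6 steps up, so multiply by r⁶.
0.7040 × 1.250⁶ = 0.7040 × 3.81470 ≈ 2.686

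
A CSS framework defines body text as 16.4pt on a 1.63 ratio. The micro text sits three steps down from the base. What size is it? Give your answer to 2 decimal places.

3.79pt

16.4 ÷ 1.63³ = 16.4 ÷ 4.33075 ≈ 3.79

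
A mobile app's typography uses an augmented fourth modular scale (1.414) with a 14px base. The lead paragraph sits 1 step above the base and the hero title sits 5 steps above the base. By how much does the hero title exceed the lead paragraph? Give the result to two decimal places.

59.34px

Step 1: 14.0 × 1.414 = 19.7960px
Step 5: 14.0 × 1.414⁵ = 79.1362px
Difference: 79.1362 − 19.7960 = 59.3402px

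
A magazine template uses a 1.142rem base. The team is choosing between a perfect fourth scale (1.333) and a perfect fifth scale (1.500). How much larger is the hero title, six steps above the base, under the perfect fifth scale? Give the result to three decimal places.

Perfect fourth: 1.142 × 1.333⁶ = 6.40689rem
Perfect fifth: 1.142 × 1.500⁶ = 13.00809rem
Difference: 13.00809 − 6.40689 = 6.60120rem

6.601rem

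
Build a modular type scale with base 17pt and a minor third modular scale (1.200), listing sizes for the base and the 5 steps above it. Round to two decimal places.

17.00pt, 20.40pt, 24.48pt, 29.38pt, 35.25pt, 42.30pt

Step 0: 17pt
Step 1: 17.0 × 1.200 = 20.40
Step 2: 17.0 × 1.200² = 24.48
Step 3: 17.0 × 1.200³ = 29.38
Step 4: 17.0 × 1.200⁴ = 35.25
Step 5: 17.0 × 1.200⁵ = 42.30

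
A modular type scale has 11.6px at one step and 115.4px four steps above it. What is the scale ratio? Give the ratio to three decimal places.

1.776

The ratio satisfies 11.6 × r⁴ = 115.4, so r = (115.4 / 11.6)^(1/4).
r = 9.9483^(1/4) ≈ 1.7760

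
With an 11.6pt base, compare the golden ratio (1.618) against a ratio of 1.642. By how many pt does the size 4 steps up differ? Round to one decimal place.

4.8pt

Golden ratio: 11.6 × 1.618⁴ = 79.501pt
At 1.642: 11.6 × 1.642⁴ = 84.324pt
Difference: 84.324 − 79.501 = 4.823pt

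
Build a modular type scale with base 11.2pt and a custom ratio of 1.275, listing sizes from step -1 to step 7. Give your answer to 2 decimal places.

8.78pt, 11.20pt, 14.28pt, 18.21pt, 23.21pt, 29.60pt, 37.74pt, 48.11pt, 61.35pt

Step -1: 11.2 ÷ 1.275 = 8.78
Step 0: 11.2pt
Step 1: 11.2 × 1.275 = 14.28
Step 2: 11.2 × 1.275² = 18.21
Step 3: 11.2 × 1.275³ = 23.21
Step 4: 11.2 × 1.275⁴ = 29.60
Step 5: 11.2 × 1.275⁵ = 37.74
Step 6: 11.2 × 1.275⁶ = 48.11
Step 7: 11.2 × 1.275⁷ = 61.35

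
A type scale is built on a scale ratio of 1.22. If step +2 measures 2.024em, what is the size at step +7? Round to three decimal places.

2.024 × 1.22⁵ = 2.024 × 2.70271 ≈ 5.470

5.470em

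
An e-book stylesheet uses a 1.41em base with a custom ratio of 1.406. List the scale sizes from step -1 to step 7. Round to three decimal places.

1.003em, 1.410em, 1.982em, 2.787em, 3.919em, 5.510em, 7.747em, 10.893em, 15.315em

Step -1: 1.41 ÷ 1.406 = 1.003
Step 0: 1.41em
Step 1: 1.41 × 1.406 = 1.982
Step 2: 1.41 × 1.406² = 2.787
Step 3: 1.41 × 1.406³ = 3.919
Step 4: 1.41 × 1.406⁴ = 5.510
Step 5: 1.41 × 1.406⁵ = 7.747
Step 6: 1.41 × 1.406⁶ = 10.893
Step 7: 1.41 × 1.406⁷ = 15.315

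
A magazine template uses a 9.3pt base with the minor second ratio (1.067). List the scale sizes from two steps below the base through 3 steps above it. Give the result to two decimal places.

8.17pt, 8.72pt, 9.30pt, 9.92pt, 10.59pt, 11.30pt

Step -2: 9.3 ÷ 1.067² = 8.17
Step -1: 9.3 ÷ 1.067 = 8.72
Step 0: 9.3pt
Step 1: 9.3 × 1.067 = 9.92
Step 2: 9.3 × 1.067² = 10.59
Step 3: 9.3 × 1.067³ = 11.30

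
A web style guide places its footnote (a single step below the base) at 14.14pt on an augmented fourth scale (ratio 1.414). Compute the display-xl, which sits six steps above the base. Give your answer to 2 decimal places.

159.81pt

Moving from step -1 to step +6 is 7 steps up, so multiply by r⁷.
14.14 × 1.414⁷ = 14.14 × 11.30175 ≈ 159.807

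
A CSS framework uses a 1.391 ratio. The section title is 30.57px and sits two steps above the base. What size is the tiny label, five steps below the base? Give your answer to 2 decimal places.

3.03px

Moving from step +2 to step -5 is 7 steps down, so divide by r⁷.
30.57 ÷ 1.391⁷ = 30.57 ÷ 10.07604 ≈ 3.034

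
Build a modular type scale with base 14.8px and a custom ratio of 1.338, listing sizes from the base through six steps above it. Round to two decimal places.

Step 0: 14.8px
Step 1: 14.8 × 1.338 = 19.80
Step 2: 14.8 × 1.338² = 26.50
Step 3: 14.8 × 1.338³ = 35.45
Step 4: 14.8 × 1.338⁴ = 47.43
Step 5: 14.8 × 1.338⁵ = 63.47
Step 6: 14.8 × 1.338⁶ = 84.92

14.80px, 19.80px, 26.50px, 35.45px, 47.43px, 63.47px, 84.92px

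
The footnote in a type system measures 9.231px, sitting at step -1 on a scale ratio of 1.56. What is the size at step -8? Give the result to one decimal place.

0.4px

Moving from step -1 to step -8 is 7 steps down, so divide by r⁷.
9.231 ÷ 1.56⁷ = 9.231 ÷ 22.48393 ≈ 0.411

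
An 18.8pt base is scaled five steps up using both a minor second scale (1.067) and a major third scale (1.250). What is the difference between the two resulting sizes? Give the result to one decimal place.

31.4pt

Minor second: 18.8 × 1.067⁵ = 26.000pt
Major third: 18.8 × 1.250⁵ = 57.373pt
Difference: 57.373 − 26.000 = 31.373pt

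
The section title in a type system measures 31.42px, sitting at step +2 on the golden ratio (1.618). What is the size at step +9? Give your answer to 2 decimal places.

912.13px

31.42 × 1.618⁷ = 31.42 × 29.03017 ≈ 912.128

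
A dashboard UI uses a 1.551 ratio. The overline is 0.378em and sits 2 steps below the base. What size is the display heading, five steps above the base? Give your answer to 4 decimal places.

The gap is 5 − (-2) = 7 steps, so the factor is 1.551^7.
0.378 × 1.551⁷ = 0.378 × 21.59149 ≈ 8.1616

8.1616em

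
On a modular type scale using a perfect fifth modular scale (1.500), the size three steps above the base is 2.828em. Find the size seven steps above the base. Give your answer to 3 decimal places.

2.828 × 1.500⁴ = 2.828 × 5.06250 ≈ 14.317

14.317em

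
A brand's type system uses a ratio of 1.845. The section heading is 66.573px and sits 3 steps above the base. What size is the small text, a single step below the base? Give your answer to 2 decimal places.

5.75px

Moving from step +3 to step -1 is 4 steps down, so divide by r⁴.
66.573 ÷ 1.845⁴ = 66.573 ÷ 11.58739 ≈ 5.745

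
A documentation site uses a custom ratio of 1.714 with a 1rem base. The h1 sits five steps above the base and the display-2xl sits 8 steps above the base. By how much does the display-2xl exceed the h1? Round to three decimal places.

Step 5: 1.0 × 1.714⁵ = 14.79293rem
Step 8: 1.0 × 1.714⁸ = 74.48804rem
Difference: 74.48804 − 14.79293 = 59.69511rem

59.695rem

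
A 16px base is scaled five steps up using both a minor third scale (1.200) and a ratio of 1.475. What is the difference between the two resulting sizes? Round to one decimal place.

Minor third: 16.0 × 1.200⁵ = 39.813px
At 1.475: 16.0 × 1.475⁵ = 111.707px
Difference: 111.707 − 39.813 = 71.894px

71.9px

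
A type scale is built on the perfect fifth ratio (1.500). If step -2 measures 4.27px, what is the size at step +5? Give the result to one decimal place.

73.0px

The gap is 5 − (-2) = 7 steps, so the factor is 1.500^7.
4.27 × 1.500⁷ = 4.27 × 17.08594 ≈ 72.957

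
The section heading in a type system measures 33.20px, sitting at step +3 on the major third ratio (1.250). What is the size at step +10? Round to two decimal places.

33.20 × 1.250⁷ = 33.20 × 4.76837 ≈ 158.310

158.31px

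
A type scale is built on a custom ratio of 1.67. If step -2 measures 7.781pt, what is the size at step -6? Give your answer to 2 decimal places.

The gap is -6 − (-2) = -4 steps, so the factor is 1.67^-4.
7.781 ÷ 1.67⁴ = 7.781 ÷ 7.77796 ≈ 1.000

1.00pt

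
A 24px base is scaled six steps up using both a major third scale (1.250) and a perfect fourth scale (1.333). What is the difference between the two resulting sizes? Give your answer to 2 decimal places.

Major third: 24.0 × 1.250⁶ = 91.5527px
Perfect fourth: 24.0 × 1.333⁶ = 134.6456px
Difference: 134.6456 − 91.5527 = 43.0929px

43.09px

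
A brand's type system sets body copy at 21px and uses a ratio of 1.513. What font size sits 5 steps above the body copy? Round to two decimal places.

21.0 × 1.513⁵ = 21.0 × 7.92857 ≈ 166.50

166.50px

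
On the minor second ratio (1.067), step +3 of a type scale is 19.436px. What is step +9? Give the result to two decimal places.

19.436 × 1.067⁶ = 19.436 × 1.47566 ≈ 28.681

28.68px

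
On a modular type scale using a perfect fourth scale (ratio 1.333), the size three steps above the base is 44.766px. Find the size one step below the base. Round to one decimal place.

14.2px

44.766 ÷ 1.333⁴ = 44.766 ÷ 3.15733 ≈ 14.178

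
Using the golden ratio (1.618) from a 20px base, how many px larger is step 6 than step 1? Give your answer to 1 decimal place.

Step 1: 20.0 × 1.618 = 32.360px
Step 6: 20.0 × 1.618⁶ = 358.840px
Difference: 358.840 − 32.360 = 326.480px

326.5px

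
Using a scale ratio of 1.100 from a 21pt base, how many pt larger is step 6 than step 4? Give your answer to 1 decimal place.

6.5pt

Step 4: 21.0 × 1.100⁴ = 30.746pt
Step 6: 21.0 × 1.100⁶ = 37.203pt
Difference: 37.203 − 30.746 = 6.457pt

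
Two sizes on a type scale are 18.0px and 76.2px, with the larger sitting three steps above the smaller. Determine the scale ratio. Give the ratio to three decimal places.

The ratio satisfies 18.0 × r³ = 76.2, so r = (76.2 / 18.0)^(1/3).
r = 4.2333^(1/3) ≈ 1.6177

1.618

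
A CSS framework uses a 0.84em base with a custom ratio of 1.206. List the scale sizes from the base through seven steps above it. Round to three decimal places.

Step 0: 0.84em
Step 1: 0.84 × 1.206 = 1.013
Step 2: 0.84 × 1.206² = 1.222
Step 3: 0.84 × 1.206³ = 1.473
Step 4: 0.84 × 1.206⁴ = 1.777
Step 5: 0.84 × 1.206⁵ = 2.143
Step 6: 0.84 × 1.206⁶ = 2.584
Step 7: 0.84 × 1.206⁷ = 3.117

0.840em, 1.013em, 1.222em, 1.473em, 1.777em, 2.143em, 2.584em, 3.117em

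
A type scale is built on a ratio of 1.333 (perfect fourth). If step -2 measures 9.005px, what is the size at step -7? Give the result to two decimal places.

The gap is -7 − (-2) = -5 steps, so the factor is 1.333^-5.
9.005 ÷ 1.333⁵ = 9.005 ÷ 4.20873 ≈ 2.140

2.14px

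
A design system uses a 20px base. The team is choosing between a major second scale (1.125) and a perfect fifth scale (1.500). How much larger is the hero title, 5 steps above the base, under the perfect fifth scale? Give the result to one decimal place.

Major second: 20.0 × 1.125⁵ = 36.041px
Perfect fifth: 20.0 × 1.500⁵ = 151.875px
Difference: 151.875 − 36.041 = 115.834px

115.8px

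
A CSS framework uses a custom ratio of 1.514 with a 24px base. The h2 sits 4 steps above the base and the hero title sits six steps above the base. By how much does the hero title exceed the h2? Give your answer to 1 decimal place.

162.9px

Step 4: 24.0 × 1.514⁴ = 126.100px
Step 6: 24.0 × 1.514⁶ = 289.046px
Difference: 289.046 − 126.100 = 162.946px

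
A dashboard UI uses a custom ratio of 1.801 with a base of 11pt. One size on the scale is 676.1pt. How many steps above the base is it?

1.801ⁿ = 676.1 / 11 = 61.4636
n = ln(61.4636) / ln(1.801) = 4.1184 / 0.5883 ≈ 7.00

7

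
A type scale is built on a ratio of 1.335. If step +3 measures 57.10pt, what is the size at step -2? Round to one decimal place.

13.5pt

57.10 ÷ 1.335⁵ = 57.10 ÷ 4.24040 ≈ 13.466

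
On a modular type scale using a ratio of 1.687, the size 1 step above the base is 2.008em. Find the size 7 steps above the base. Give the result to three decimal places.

46.286em

2.008 × 1.687⁶ = 2.008 × 23.05104 ≈ 46.286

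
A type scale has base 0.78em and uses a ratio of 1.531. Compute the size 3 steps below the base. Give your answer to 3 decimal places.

0.217em

Each step on a modular scale multiplies by the ratio, so the size n steps from the base is base × ratioⁿ.
0.78 ÷ 1.531³ = 0.78 ÷ 3.58860 ≈ 0.217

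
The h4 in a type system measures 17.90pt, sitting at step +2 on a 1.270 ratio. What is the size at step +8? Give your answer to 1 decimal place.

The gap is 8 − (2) = 6 steps, so the factor is 1.270^6.
17.90 × 1.270⁶ = 17.90 × 4.19587 ≈ 75.106

75.1pt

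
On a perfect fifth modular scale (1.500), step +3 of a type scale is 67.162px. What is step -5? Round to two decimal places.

2.62px

67.162 ÷ 1.500⁸ = 67.162 ÷ 25.62891 ≈ 2.621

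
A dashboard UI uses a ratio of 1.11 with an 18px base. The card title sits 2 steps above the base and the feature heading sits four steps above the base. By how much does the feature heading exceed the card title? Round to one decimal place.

5.1px

Step 2: 18.0 × 1.11² = 22.178px
Step 4: 18.0 × 1.11⁴ = 27.325px
Difference: 27.325 − 22.178 = 5.147px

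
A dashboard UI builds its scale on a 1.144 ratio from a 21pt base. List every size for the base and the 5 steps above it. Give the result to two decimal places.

Step 0: 21pt
Step 1: 21.0 × 1.144 = 24.02
Step 2: 21.0 × 1.144² = 27.48
Step 3: 21.0 × 1.144³ = 31.44
Step 4: 21.0 × 1.144⁴ = 35.97
Step 5: 21.0 × 1.144⁵ = 41.15

21.00pt, 24.02pt, 27.48pt, 31.44pt, 35.97pt, 41.15pt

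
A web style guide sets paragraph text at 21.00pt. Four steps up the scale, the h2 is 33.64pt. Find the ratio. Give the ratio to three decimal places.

The ratio satisfies 21.00 × r⁴ = 33.64, so r = (33.64 / 21.00)^(1/4).
r = 1.6019^(1/4) ≈ 1.1250

1.125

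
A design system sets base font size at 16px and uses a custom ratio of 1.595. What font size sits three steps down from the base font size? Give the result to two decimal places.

3.94px

Every step multiplies by the scale ratio.
16.0 ÷ 1.595³ = 16.0 ÷ 4.05772 ≈ 3.94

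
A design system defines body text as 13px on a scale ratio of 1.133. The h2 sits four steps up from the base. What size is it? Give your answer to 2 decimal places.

21.42px

Each step on a modular scale multiplies by the ratio, so the size n steps from the base is base × ratioⁿ.
13.0 × 1.133⁴ = 13.0 × 1.64786 ≈ 21.42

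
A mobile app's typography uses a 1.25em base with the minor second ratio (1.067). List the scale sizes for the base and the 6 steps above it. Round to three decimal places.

Step 0: 1.25em
Step 1: 1.25 × 1.067 = 1.334
Step 2: 1.25 × 1.067² = 1.423
Step 3: 1.25 × 1.067³ = 1.518
Step 4: 1.25 × 1.067⁴ = 1.620
Step 5: 1.25 × 1.067⁵ = 1.729
Step 6: 1.25 × 1.067⁶ = 1.845

1.250em, 1.334em, 1.423em, 1.518em, 1.620em, 1.729em, 1.845em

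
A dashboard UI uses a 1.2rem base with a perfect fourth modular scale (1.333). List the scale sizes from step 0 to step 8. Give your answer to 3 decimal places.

1.200rem, 1.600rem, 2.132rem, 2.842rem, 3.789rem, 5.050rem, 6.732rem, 8.974rem, 11.963rem

Step 0: 1.2rem
Step 1: 1.2 × 1.333 = 1.600
Step 2: 1.2 × 1.333² = 2.132
Step 3: 1.2 × 1.333³ = 2.842
Step 4: 1.2 × 1.333⁴ = 3.789
Step 5: 1.2 × 1.333⁵ = 5.050
Step 6: 1.2 × 1.333⁶ = 6.732
Step 7: 1.2 × 1.333⁷ = 8.974
Step 8: 1.2 × 1.333⁸ = 11.963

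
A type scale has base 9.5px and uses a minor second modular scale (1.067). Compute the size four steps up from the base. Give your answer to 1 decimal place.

9.5 × 1.067⁴ = 9.5 × 1.29616 ≈ 12.31

12.3px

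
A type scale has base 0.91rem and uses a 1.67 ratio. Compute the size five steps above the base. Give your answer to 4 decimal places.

0.91 × 1.67⁵ = 0.91 × 12.98920 ≈ 11.8202

11.8202rem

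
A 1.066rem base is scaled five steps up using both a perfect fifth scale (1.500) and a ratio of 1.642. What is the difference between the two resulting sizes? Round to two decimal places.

Perfect fifth: 1.066 × 1.500⁵ = 8.0949rem
At 1.642: 1.066 × 1.642⁵ = 12.7240rem
Difference: 12.7240 − 8.0949 = 4.6291rem

4.63rem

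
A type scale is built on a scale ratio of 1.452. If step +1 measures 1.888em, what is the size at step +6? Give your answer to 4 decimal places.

1.888 × 1.452⁵ = 1.888 × 6.45406 ≈ 12.1853

12.1853em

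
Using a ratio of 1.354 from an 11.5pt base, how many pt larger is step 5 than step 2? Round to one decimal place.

Step 2: 11.5 × 1.354² = 21.083pt
Step 5: 11.5 × 1.354⁵ = 52.335pt
Difference: 52.335 − 21.083 = 31.252pt

31.3pt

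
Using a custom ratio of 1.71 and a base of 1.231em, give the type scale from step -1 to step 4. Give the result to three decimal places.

0.720em, 1.231em, 2.105em, 3.600em, 6.155em, 10.525em

Step -1: 1.231 ÷ 1.71 = 0.720
Step 0: 1.231em
Step 1: 1.231 × 1.71 = 2.105
Step 2: 1.231 × 1.71² = 3.600
Step 3: 1.231 × 1.71³ = 6.155
Step 4: 1.231 × 1.71⁴ = 10.525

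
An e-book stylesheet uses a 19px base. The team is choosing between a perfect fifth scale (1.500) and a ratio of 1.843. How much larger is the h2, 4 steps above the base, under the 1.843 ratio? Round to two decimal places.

123.02px

Perfect fifth: 19.0 × 1.500⁴ = 96.1875px
At 1.843: 19.0 × 1.843⁴ = 219.2073px
Difference: 219.2073 − 96.1875 = 123.0198px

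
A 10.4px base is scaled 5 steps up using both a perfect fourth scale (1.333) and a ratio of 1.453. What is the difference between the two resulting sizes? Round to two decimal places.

Perfect fourth: 10.4 × 1.333⁵ = 43.7708px
At 1.453: 10.4 × 1.453⁵ = 67.3537px
Difference: 67.3537 − 43.7708 = 23.5829px

23.58px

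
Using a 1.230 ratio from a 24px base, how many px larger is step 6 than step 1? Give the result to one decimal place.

53.6px

Step 1: 24.0 × 1.230 = 29.520px
Step 6: 24.0 × 1.230⁶ = 83.108px
Difference: 83.108 − 29.520 = 53.588px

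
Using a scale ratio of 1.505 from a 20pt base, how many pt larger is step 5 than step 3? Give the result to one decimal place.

Step 3: 20.0 × 1.505³ = 68.177pt
Step 5: 20.0 × 1.505⁵ = 154.423pt
Difference: 154.423 − 68.177 = 86.246pt

86.2pt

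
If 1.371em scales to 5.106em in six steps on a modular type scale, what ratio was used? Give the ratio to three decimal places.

r⁶ = 5.106 / 1.371, so r = (5.106/1.371)^(1/6).
r = 3.7243^(1/6) ≈ 1.2450

1.245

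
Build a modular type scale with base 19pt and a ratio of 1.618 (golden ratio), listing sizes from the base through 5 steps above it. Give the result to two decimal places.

19.00pt, 30.74pt, 49.74pt, 80.48pt, 130.22pt, 210.69pt

Step 0: 19pt
Step 1: 19.0 × 1.618 = 30.74
Step 2: 19.0 × 1.618² = 49.74
Step 3: 19.0 × 1.618³ = 80.48
Step 4: 19.0 × 1.618⁴ = 130.22
Step 5: 19.0 × 1.618⁵ = 210.69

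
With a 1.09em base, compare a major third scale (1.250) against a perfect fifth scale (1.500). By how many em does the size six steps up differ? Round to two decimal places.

8.26em

Major third: 1.09 × 1.250⁶ = 4.1580em
Perfect fifth: 1.09 × 1.500⁶ = 12.4158em
Difference: 12.4158 − 4.1580 = 8.2578em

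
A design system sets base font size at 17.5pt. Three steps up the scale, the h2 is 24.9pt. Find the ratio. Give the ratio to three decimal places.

The ratio satisfies 17.5 × r³ = 24.9, so r = (24.9 / 17.5)^(1/3).
r = 1.4229^(1/3) ≈ 1.1247

1.125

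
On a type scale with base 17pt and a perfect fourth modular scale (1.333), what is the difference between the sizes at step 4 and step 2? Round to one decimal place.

23.5pt

Step 2: 17.0 × 1.333² = 30.207pt
Step 4: 17.0 × 1.333⁴ = 53.675pt
Difference: 53.675 − 30.207 = 23.468pt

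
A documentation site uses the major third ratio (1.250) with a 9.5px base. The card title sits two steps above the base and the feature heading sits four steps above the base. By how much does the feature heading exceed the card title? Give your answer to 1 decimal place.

8.3px

Step 2: 9.5 × 1.250² = 14.844px
Step 4: 9.5 × 1.250⁴ = 23.193px
Difference: 23.193 − 14.844 = 8.349px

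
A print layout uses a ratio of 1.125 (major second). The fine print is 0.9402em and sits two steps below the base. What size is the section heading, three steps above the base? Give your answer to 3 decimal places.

Moving from step -2 to step +3 is 5 steps up, so multiply by r⁵.
0.9402 × 1.125⁵ = 0.9402 × 1.80203 ≈ 1.694

1.694em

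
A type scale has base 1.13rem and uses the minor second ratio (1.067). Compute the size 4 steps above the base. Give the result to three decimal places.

1.465rem

Each step on a modular scale multiplies by the ratio, so the size n steps from the base is base × ratioⁿ.
1.13 × 1.067⁴ = 1.13 × 1.29616 ≈ 1.465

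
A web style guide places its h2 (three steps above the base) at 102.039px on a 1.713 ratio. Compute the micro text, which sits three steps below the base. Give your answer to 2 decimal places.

4.04px

102.039 ÷ 1.713⁶ = 102.039 ÷ 25.26645 ≈ 4.039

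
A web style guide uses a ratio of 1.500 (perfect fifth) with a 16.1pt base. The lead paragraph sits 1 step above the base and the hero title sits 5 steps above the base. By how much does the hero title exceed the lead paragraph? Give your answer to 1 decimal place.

98.1pt

Step 1: 16.1 × 1.500 = 24.150pt
Step 5: 16.1 × 1.500⁵ = 122.259pt
Difference: 122.259 − 24.150 = 98.109pt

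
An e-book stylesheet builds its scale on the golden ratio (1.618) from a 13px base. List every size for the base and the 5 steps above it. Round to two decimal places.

13.00px, 21.03px, 34.03px, 55.07px, 89.10px, 144.16px

Step 0: 13px
Step 1: 13.0 × 1.618 = 21.03
Step 2: 13.0 × 1.618² = 34.03
Step 3: 13.0 × 1.618³ = 55.07
Step 4: 13.0 × 1.618⁴ = 89.10
Step 5: 13.0 × 1.618⁵ = 144.16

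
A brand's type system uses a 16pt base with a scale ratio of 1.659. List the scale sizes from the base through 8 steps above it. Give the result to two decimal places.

Step 0: 16pt
Step 1: 16.0 × 1.659 = 26.54
Step 2: 16.0 × 1.659² = 44.04
Step 3: 16.0 × 1.659³ = 73.06
Step 4: 16.0 × 1.659⁴ = 121.20
Step 5: 16.0 × 1.659⁵ = 201.07
Step 6: 16.0 × 1.659⁶ = 333.58
Step 7: 16.0 × 1.659⁷ = 553.41
Step 8: 16.0 × 1.659⁸ = 918.10

16.00pt, 26.54pt, 44.04pt, 73.06pt, 121.20pt, 201.07pt, 333.58pt, 553.41pt, 918.10pt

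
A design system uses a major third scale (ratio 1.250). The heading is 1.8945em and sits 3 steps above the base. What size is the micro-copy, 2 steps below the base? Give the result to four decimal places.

0.6208em

1.8945 ÷ 1.250⁵ = 1.8945 ÷ 3.05176 ≈ 0.6208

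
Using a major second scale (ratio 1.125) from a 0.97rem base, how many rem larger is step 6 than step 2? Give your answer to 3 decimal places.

0.739rem

Step 2: 0.97 × 1.125² = 1.22766rem
Step 6: 0.97 × 1.125⁶ = 1.96647rem
Difference: 1.96647 − 1.22766 = 0.73881rem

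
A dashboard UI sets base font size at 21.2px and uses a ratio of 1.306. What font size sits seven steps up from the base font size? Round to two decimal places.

137.38px

21.2 × 1.306⁷ = 21.2 × 6.48041 ≈ 137.38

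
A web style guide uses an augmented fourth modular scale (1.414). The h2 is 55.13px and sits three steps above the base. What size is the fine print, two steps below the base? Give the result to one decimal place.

The gap is -2 − (3) = -5 steps, so the factor is 1.414^-5.
55.13 ÷ 1.414⁵ = 55.13 ÷ 5.65258 ≈ 9.753

9.8px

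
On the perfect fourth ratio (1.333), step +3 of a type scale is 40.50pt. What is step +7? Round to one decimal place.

40.50 × 1.333⁴ = 40.50 × 3.15733 ≈ 127.872

127.9pt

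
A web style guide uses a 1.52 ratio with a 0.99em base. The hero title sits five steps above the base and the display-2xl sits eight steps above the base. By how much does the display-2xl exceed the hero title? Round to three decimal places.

20.176em

Step 5: 0.99 × 1.52⁵ = 8.03254em
Step 8: 0.99 × 1.52⁸ = 28.20875em
Difference: 28.20875 − 8.03254 = 20.17621em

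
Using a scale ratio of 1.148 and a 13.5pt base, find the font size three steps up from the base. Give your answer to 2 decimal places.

20.42pt

A modular type scale is a geometric sequence: sizeₙ = base × rⁿ.
13.5 × 1.148³ = 13.5 × 1.51295 ≈ 20.42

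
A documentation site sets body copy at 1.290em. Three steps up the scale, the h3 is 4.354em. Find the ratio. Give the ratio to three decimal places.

r³ = 4.354 / 1.290, so r = (4.354/1.290)^(1/3).
r = 3.3752^(1/3) ≈ 1.5000

1.500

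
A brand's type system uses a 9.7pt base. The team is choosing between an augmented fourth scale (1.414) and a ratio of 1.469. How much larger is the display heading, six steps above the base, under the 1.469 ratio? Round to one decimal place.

19.9pt

Augmented fourth: 9.7 × 1.414⁶ = 77.530pt
At 1.469: 9.7 × 1.469⁶ = 97.477pt
Difference: 97.477 − 77.530 = 19.947pt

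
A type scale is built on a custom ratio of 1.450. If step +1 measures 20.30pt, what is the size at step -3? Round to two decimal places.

4.59pt

20.30 ÷ 1.450⁴ = 20.30 ÷ 4.42051 ≈ 4.592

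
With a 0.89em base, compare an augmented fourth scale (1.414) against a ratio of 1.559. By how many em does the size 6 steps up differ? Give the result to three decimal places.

Augmented fourth: 0.89 × 1.414⁶ = 7.11355em
At 1.559: 0.89 × 1.559⁶ = 12.77811em
Difference: 12.77811 − 7.11355 = 5.66456em

5.665em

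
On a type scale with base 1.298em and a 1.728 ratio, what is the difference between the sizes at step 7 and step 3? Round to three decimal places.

53.017em

Step 3: 1.298 × 1.728³ = 6.69739em
Step 7: 1.298 × 1.728⁷ = 59.71465em
Difference: 59.71465 − 6.69739 = 53.01726em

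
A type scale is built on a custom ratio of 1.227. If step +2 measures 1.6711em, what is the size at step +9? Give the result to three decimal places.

Moving from step +2 to step +9 is 7 steps up, so multiply by r⁷.
1.6711 × 1.227⁷ = 1.6711 × 4.18709 ≈ 6.997

6.997em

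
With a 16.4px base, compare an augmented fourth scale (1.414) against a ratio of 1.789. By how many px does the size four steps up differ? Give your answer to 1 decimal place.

Augmented fourth: 16.4 × 1.414⁴ = 65.560px
At 1.789: 16.4 × 1.789⁴ = 167.991px
Difference: 167.991 − 65.560 = 102.431px

102.4px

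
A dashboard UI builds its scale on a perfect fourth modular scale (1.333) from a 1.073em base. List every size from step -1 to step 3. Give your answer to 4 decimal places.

0.8050em, 1.0730em, 1.4303em, 1.9066em, 2.5415em

Step -1: 1.073 ÷ 1.333 = 0.8050
Step 0: 1.073em
Step 1: 1.073 × 1.333 = 1.4303
Step 2: 1.073 × 1.333² = 1.9066
Step 3: 1.073 × 1.333³ = 2.5415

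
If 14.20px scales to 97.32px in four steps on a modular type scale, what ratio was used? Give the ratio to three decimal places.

1.618

r⁴ = 97.32 / 14.20, so r = (97.32/14.20)^(1/4).
r = 6.8535^(1/4) ≈ 1.6180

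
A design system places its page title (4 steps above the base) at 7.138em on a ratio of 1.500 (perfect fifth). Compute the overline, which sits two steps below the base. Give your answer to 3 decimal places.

0.627em

The gap is -2 − (4) = -6 steps, so the factor is 1.500^-6.
7.138 ÷ 1.500⁶ = 7.138 ÷ 11.39062 ≈ 0.627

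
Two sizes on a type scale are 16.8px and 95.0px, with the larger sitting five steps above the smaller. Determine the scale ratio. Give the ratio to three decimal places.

r⁵ = 95.0 / 16.8, so r = (95.0/16.8)^(1/5).
r = 5.6548^(1/5) ≈ 1.4141

1.414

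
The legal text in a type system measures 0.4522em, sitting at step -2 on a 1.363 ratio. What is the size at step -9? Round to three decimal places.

The gap is -9 − (-2) = -7 steps, so the factor is 1.363^-7.
0.4522 ÷ 1.363⁷ = 0.4522 ÷ 8.73919 ≈ 0.052

0.052em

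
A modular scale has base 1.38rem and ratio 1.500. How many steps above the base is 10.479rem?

5

1.500ⁿ = 10.479 / 1.38 = 7.5935
n = ln(7.5935) / ln(1.500) = 2.0273 / 0.4055 ≈ 5.00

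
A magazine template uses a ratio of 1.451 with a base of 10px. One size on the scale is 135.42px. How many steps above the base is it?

1.451ⁿ = 135.42 / 10 = 13.5420
n = ln(13.5420) / ln(1.451) = 2.6058 / 0.3723 ≈ 7.00

7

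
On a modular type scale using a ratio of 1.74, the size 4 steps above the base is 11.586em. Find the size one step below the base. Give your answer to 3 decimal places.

0.726em

The gap is -1 − (4) = -5 steps, so the factor is 1.74^-5.
11.586 ÷ 1.74⁵ = 11.586 ÷ 15.94947 ≈ 0.726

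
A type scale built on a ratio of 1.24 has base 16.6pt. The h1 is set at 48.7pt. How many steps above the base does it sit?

5

1.24ⁿ = 48.7 / 16.6 = 2.9337
n = ln(2.9337) / ln(1.24) = 1.0763 / 0.2151 ≈ 5.00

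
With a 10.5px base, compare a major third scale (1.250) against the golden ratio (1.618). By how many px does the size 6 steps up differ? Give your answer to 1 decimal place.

Major third: 10.5 × 1.250⁶ = 40.054px
Golden ratio: 10.5 × 1.618⁶ = 188.391px
Difference: 188.391 − 40.054 = 148.337px

148.3px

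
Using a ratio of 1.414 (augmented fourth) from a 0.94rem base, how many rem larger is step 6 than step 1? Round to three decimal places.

Step 1: 0.94 × 1.414 = 1.32916rem
Step 6: 0.94 × 1.414⁶ = 7.51319rem
Difference: 7.51319 − 1.32916 = 6.18403rem

6.184rem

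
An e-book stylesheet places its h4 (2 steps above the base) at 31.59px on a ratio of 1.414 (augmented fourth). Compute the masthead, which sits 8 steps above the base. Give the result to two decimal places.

252.49px

31.59 × 1.414⁶ = 31.59 × 7.99275 ≈ 252.491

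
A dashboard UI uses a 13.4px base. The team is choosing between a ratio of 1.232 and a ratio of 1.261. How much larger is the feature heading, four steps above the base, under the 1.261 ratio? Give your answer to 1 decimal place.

At 1.232: 13.4 × 1.232⁴ = 30.871px
At 1.261: 13.4 × 1.261⁴ = 33.882px
Difference: 33.882 − 30.871 = 3.011px

3.0px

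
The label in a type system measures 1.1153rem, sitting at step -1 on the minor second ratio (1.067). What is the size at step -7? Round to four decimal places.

1.1153 ÷ 1.067⁶ = 1.1153 ÷ 1.47566 ≈ 0.7558

0.7558rem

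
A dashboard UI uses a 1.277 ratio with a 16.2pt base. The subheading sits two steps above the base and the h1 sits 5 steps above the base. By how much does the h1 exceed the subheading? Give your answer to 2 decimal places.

Step 2: 16.2 × 1.277² = 26.4178pt
Step 5: 16.2 × 1.277⁵ = 55.0135pt
Difference: 55.0135 − 26.4178 = 28.5957pt

28.60pt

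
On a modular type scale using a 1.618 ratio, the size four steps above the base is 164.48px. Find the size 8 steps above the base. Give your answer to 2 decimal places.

The gap is 8 − (4) = 4 steps, so the factor is 1.618^4.
164.48 × 1.618⁴ = 164.48 × 6.85353 ≈ 1127.268

1127.27px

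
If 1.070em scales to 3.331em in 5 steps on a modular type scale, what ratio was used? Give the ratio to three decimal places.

r⁵ = 3.331 / 1.070, so r = (3.331/1.070)^(1/5).
r = 3.1131^(1/5) ≈ 1.2550

1.255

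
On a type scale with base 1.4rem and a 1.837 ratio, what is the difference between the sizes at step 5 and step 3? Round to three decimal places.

20.608rem

Step 3: 1.4 × 1.837³ = 8.67872rem
Step 5: 1.4 × 1.837⁵ = 29.28693rem
Difference: 29.28693 − 8.67872 = 20.60821rem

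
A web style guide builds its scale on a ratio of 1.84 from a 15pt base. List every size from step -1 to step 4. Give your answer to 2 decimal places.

Step -1: 15.0 ÷ 1.84 = 8.15
Step 0: 15pt
Step 1: 15.0 × 1.84 = 27.60
Step 2: 15.0 × 1.84² = 50.78
Step 3: 15.0 × 1.84³ = 93.44
Step 4: 15.0 × 1.84⁴ = 171.93

8.15pt, 15.00pt, 27.60pt, 50.78pt, 93.44pt, 171.93pt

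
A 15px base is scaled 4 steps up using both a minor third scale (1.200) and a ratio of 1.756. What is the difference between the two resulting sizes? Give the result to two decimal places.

111.52px

Minor third: 15.0 × 1.200⁴ = 31.1040px
At 1.756: 15.0 × 1.756⁴ = 142.6229px
Difference: 142.6229 − 31.1040 = 111.5189px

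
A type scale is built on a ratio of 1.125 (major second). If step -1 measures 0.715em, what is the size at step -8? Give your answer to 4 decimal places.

0.3135em

0.715 ÷ 1.125⁷ = 0.715 ÷ 2.28070 ≈ 0.3135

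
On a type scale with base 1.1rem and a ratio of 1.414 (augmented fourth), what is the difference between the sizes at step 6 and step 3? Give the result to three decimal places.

5.682rem

Step 3: 1.1 × 1.414³ = 3.10986rem
Step 6: 1.1 × 1.414⁶ = 8.79203rem
Difference: 8.79203 − 3.10986 = 5.68217rem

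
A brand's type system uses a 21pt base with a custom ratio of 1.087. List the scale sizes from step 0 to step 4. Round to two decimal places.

21.00pt, 22.83pt, 24.81pt, 26.97pt, 29.32pt

Step 0: 21pt
Step 1: 21.0 × 1.087 = 22.83
Step 2: 21.0 × 1.087² = 24.81
Step 3: 21.0 × 1.087³ = 26.97
Step 4: 21.0 × 1.087⁴ = 29.32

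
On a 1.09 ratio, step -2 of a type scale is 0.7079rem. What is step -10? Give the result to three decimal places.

0.355rem

0.7079 ÷ 1.09⁸ = 0.7079 ÷ 1.99256 ≈ 0.355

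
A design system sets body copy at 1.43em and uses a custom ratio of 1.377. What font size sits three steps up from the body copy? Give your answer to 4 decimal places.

Each step on a modular scale multiplies by the ratio, so the size n steps from the base is base × ratioⁿ.
1.43 × 1.377³ = 1.43 × 2.61097 ≈ 3.7337

3.7337em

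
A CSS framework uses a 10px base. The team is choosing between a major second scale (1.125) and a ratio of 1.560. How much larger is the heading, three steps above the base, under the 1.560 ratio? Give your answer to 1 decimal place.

23.7px

Major second: 10.0 × 1.125³ = 14.238px
At 1.560: 10.0 × 1.560³ = 37.964px
Difference: 37.964 − 14.238 = 23.726px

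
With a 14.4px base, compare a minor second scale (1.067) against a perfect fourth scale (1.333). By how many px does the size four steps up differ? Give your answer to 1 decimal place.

26.8px

Minor second: 14.4 × 1.067⁴ = 18.665px
Perfect fourth: 14.4 × 1.333⁴ = 45.466px
Difference: 45.466 − 18.665 = 26.801px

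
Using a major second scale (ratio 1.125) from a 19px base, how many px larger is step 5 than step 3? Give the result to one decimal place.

7.2px

Step 3: 19.0 × 1.125³ = 27.053px
Step 5: 19.0 × 1.125⁵ = 34.239px
Difference: 34.239 − 27.053 = 7.186px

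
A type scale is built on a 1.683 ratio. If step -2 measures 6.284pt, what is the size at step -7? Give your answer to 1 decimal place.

Moving from step -2 to step -7 is 5 steps down, so divide by r⁵.
6.284 ÷ 1.683⁵ = 6.284 ÷ 13.50270 ≈ 0.465

0.5pt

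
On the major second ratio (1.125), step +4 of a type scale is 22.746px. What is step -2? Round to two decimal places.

11.22px

22.746 ÷ 1.125⁶ = 22.746 ÷ 2.02729 ≈ 11.220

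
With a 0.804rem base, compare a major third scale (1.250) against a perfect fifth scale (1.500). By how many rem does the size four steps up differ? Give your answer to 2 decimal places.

Major third: 0.804 × 1.250⁴ = 1.9629rem
Perfect fifth: 0.804 × 1.500⁴ = 4.0703rem
Difference: 4.0703 − 1.9629 = 2.1074rem

2.11rem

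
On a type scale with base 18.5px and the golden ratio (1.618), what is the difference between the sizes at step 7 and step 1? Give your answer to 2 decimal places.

507.13px

Step 1: 18.5 × 1.618 = 29.9330px
Step 7: 18.5 × 1.618⁷ = 537.0582px
Difference: 537.0582 − 29.9330 = 507.1252px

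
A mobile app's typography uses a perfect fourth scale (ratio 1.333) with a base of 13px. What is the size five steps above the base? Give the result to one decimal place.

13.0 × 1.333⁵ = 13.0 × 4.20873 ≈ 54.71

54.7px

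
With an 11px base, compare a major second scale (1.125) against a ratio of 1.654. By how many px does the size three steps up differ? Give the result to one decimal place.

Major second: 11.0 × 1.125³ = 15.662px
At 1.654: 11.0 × 1.654³ = 49.774px
Difference: 49.774 − 15.662 = 34.112px

34.1px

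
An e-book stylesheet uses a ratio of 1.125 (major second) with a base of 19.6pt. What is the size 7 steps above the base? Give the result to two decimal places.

Every step multiplies by the scale ratio.
19.6 × 1.125⁷ = 19.6 × 2.28070 ≈ 44.70

44.70pt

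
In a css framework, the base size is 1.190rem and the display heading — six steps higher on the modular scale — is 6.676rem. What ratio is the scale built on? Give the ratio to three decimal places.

The ratio satisfies 1.190 × r⁶ = 6.676, so r = (6.676 / 1.190)^(1/6).
r = 5.6101^(1/6) ≈ 1.3330

1.333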